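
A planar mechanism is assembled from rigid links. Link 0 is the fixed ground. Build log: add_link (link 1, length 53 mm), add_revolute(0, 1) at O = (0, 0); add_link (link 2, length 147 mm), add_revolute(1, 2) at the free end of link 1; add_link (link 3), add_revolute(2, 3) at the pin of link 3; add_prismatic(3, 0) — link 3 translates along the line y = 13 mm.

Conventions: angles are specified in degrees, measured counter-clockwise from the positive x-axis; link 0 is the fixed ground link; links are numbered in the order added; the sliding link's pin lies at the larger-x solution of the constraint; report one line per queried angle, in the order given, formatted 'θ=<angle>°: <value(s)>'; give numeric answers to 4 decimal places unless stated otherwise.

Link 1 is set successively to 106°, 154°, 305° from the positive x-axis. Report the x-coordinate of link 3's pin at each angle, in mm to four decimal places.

geometry: r = 53 mm, L = 147 mm, e = 13 mm
θ=106°: crank pin P = (r cos θ, r sin θ) = (-14.608780, 50.946870)
θ=106°: h = r sin θ − e = 50.946870 − 13 = 37.946870
θ=106°: x = r cos θ + √(L² − h²) = -14.608780 + 142.017728 = 127.408948
θ=154°: crank pin P = (r cos θ, r sin θ) = (-47.636084, 23.233671)
θ=154°: h = r sin θ − e = 23.233671 − 13 = 10.233671
θ=154°: x = r cos θ + √(L² − h²) = -47.636084 + 146.643350 = 99.007265
θ=305°: crank pin P = (r cos θ, r sin θ) = (30.399551, -43.415058)
θ=305°: h = r sin θ − e = -43.415058 − 13 = -56.415058
θ=305°: x = r cos θ + √(L² − h²) = 30.399551 + 135.743660 = 166.143211

θ=106°: 127.4089
θ=154°: 99.0073
θ=305°: 166.1432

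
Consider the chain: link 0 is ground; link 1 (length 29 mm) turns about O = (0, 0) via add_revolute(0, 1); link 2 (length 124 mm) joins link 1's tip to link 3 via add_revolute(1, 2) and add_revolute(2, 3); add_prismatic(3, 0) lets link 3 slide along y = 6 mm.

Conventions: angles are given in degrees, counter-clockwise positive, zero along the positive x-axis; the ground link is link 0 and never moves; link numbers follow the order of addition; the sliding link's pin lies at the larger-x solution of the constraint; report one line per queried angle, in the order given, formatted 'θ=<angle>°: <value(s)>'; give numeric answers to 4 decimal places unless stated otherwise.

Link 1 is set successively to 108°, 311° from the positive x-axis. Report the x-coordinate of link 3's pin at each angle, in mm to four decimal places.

geometry: r = 29 mm, L = 124 mm, e = 6 mm
θ=108°: crank pin P = (r cos θ, r sin θ) = (-8.961493, 27.580639)
θ=108°: h = r sin θ − e = 27.580639 − 6 = 21.580639
θ=108°: x = r cos θ + √(L² − h²) = -8.961493 + 122.107641 = 113.146148
θ=311°: crank pin P = (r cos θ, r sin θ) = (19.025712, -21.886578)
θ=311°: h = r sin θ − e = -21.886578 − 6 = -27.886578
θ=311°: x = r cos θ + √(L² − h²) = 19.025712 + 120.823585 = 139.849297

θ=108°: 113.1461
θ=311°: 139.8493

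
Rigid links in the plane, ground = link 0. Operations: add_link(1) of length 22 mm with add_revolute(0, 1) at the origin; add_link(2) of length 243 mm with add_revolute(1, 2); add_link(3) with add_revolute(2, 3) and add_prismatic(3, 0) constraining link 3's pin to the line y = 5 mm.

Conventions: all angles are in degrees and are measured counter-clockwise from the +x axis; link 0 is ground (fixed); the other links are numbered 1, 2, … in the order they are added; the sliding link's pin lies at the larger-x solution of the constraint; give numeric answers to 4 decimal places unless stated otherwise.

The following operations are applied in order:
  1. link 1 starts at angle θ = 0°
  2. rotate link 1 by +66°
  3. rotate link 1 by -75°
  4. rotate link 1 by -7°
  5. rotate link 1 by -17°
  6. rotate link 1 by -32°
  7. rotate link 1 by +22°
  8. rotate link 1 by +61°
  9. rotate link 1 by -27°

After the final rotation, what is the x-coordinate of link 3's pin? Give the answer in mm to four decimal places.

geometry: r = 22 mm, L = 243 mm, e = 5 mm; θ starts at 0°
rotate link 1 by +66°: θ ← 0° +66° = 66°
rotate link 1 by -75°: θ ← 66° -75° = -9°
rotate link 1 by -7°: θ ← -9° -7° = -16°
rotate link 1 by -17°: θ ← -16° -17° = -33°
rotate link 1 by -32°: θ ← -33° -32° = -65°
rotate link 1 by +22°: θ ← -65° +22° = -43°
rotate link 1 by +61°: θ ← -43° +61° = 18°
rotate link 1 by -27°: θ ← 18° -27° = -9°
crank pin P = (r cos θ, r sin θ) = (21.729143, -3.441558)
h = r sin θ − e = -3.441558 − 5 = -8.441558
x = r cos θ + √(L² − h²) = 21.729143 + 242.853330 = 264.582474

264.5825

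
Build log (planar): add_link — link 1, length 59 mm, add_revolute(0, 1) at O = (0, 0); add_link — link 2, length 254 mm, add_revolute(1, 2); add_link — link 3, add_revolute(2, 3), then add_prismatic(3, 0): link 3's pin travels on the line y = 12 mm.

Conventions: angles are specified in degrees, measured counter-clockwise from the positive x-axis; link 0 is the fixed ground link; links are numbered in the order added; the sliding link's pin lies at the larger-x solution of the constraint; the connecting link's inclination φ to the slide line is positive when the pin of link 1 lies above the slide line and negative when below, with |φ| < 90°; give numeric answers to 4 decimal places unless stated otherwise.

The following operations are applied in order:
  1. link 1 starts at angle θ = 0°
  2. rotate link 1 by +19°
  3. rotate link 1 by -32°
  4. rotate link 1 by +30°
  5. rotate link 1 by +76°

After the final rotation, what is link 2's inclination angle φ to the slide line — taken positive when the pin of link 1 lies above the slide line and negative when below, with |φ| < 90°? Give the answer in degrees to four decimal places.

geometry: r = 59 mm, L = 254 mm, e = 12 mm; θ starts at 0°
rotate link 1 by +19°: θ ← 0° +19° = 19°
rotate link 1 by -32°: θ ← 19° -32° = -13°
rotate link 1 by +30°: θ ← -13° +30° = 17°
rotate link 1 by +76°: θ ← 17° +76° = 93°
h = r sin θ − e = 58.919143 − 12 = 46.919143
sin φ = h / L = 46.919143 / 254 = 0.18472103
φ = arcsin(0.18472103) = 10.644868°

10.6449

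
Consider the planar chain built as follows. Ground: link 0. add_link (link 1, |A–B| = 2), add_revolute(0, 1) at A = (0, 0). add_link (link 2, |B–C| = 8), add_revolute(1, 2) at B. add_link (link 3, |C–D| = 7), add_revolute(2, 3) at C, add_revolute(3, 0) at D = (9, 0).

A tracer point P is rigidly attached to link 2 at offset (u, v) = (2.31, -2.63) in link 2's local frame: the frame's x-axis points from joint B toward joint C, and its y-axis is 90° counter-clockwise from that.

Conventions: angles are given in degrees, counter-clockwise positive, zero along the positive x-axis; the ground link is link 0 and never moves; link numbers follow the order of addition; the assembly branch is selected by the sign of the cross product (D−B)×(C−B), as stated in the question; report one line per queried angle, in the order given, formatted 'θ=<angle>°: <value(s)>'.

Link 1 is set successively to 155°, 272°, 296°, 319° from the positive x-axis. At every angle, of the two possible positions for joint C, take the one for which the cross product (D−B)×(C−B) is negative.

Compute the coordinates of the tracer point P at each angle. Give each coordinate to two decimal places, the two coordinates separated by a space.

A=(0,0), D=(9.00,0)
θ=155°: B = A + 2.00·(cos155°, sin155°) = (-1.8126, 0.8452)
θ=155°: |BD| = 10.8456
θ=155°: circle(B,8.00) ∩ circle(D,7.00): a=6.1143, h=5.1590
θ=155°:   candidates: C₊=(4.6852,5.5120) cross=55.952; C₋=(3.8811,-4.7746) cross=-55.952
θ=155°:   branch - wants cross < 0 → take C=(3.8811,-4.7746) (cross=-55.952)
θ=155°: ex = (C−B)/|BC| = (0.7117,-0.7025); ey = (0.7025,0.7117)
θ=155°: P = B + 2.31·ex + -2.63·ey = (-2.0161,-2.6493)
θ=272°: B = A + 2.00·(cos272°, sin272°) = (0.0698, -1.9988)
θ=272°: |BD| = 9.1512
θ=272°: circle(B,8.00) ∩ circle(D,7.00): a=5.3951, h=5.9070
θ=272°:   candidates: C₊=(4.0445,4.9440) cross=54.056; C₋=(6.6249,-6.5847) cross=-54.056
θ=272°:   branch - wants cross < 0 → take C=(6.6249,-6.5847) (cross=-54.056)
θ=272°: ex = (C−B)/|BC| = (0.8194,-0.5732); ey = (0.5732,0.8194)
θ=272°: P = B + 2.31·ex + -2.63·ey = (0.4549,-5.4780)
θ=296°: B = A + 2.00·(cos296°, sin296°) = (0.8767, -1.7976)
θ=296°: |BD| = 8.3198
θ=296°: circle(B,8.00) ∩ circle(D,7.00): a=5.0614, h=6.1954
θ=296°:   candidates: C₊=(4.4800,5.3450) cross=51.544; C₋=(7.1571,-6.7531) cross=-51.544
θ=296°:   branch - wants cross < 0 → take C=(7.1571,-6.7531) (cross=-51.544)
θ=296°: ex = (C−B)/|BC| = (0.7850,-0.6194); ey = (0.6194,0.7850)
θ=296°: P = B + 2.31·ex + -2.63·ey = (1.0611,-5.2932)
θ=319°: B = A + 2.00·(cos319°, sin319°) = (1.5094, -1.3121)
θ=319°: |BD| = 7.6046
θ=319°: circle(B,8.00) ∩ circle(D,7.00): a=4.7886, h=6.4086
θ=319°:   candidates: C₊=(5.1204,5.8266) cross=48.735; C₋=(7.3319,-6.7983) cross=-48.735
θ=319°:   branch - wants cross < 0 → take C=(7.3319,-6.7983) (cross=-48.735)
θ=319°: ex = (C−B)/|BC| = (0.7278,-0.6858); ey = (0.6858,0.7278)
θ=319°: P = B + 2.31·ex + -2.63·ey = (1.3871,-4.8104)

θ=155°: -2.02 -2.65
θ=272°: 0.45 -5.48
θ=296°: 1.06 -5.29
θ=319°: 1.39 -4.81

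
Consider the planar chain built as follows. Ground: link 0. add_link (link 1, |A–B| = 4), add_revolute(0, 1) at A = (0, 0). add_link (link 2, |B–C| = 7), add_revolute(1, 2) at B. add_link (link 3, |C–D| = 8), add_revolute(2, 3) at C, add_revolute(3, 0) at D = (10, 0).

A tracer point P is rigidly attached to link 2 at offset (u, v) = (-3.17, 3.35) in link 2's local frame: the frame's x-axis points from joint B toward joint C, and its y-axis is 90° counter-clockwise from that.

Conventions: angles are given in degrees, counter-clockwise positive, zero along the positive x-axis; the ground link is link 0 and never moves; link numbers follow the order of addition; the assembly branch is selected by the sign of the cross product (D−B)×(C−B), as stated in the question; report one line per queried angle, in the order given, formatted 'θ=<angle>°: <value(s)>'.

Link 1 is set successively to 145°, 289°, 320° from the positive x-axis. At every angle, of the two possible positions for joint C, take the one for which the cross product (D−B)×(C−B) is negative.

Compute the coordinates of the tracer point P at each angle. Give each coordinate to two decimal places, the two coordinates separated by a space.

A=(0,0), D=(10.00,0)
θ=145°: B = A + 4.00·(cos145°, sin145°) = (-3.2766, 2.2943)
θ=145°: |BD| = 13.4734
θ=145°: circle(B,7.00) ∩ circle(D,8.00): a=6.1800, h=3.2874
θ=145°:   candidates: C₊=(3.3730,4.4813) cross=44.293; C₋=(2.2534,-1.9975) cross=-44.293
θ=145°:   branch - wants cross < 0 → take C=(2.2534,-1.9975) (cross=-44.293)
θ=145°: ex = (C−B)/|BC| = (0.7900,-0.6131); ey = (0.6131,0.7900)
θ=145°: P = B + -3.17·ex + 3.35·ey = (-3.7270,6.8844)
θ=289°: B = A + 4.00·(cos289°, sin289°) = (1.3023, -3.7821)
θ=289°: |BD| = 9.4844
θ=289°: circle(B,7.00) ∩ circle(D,8.00): a=3.9514, h=5.7781
θ=289°:   candidates: C₊=(2.6219,3.0924) cross=54.802; C₋=(7.2301,-7.5052) cross=-54.802
θ=289°:   branch - wants cross < 0 → take C=(7.2301,-7.5052) (cross=-54.802)
θ=289°: ex = (C−B)/|BC| = (0.8468,-0.5319); ey = (0.5319,0.8468)
θ=289°: P = B + -3.17·ex + 3.35·ey = (0.3996,0.7408)
θ=320°: B = A + 4.00·(cos320°, sin320°) = (3.0642, -2.5712)
θ=320°: |BD| = 7.3971
θ=320°: circle(B,7.00) ∩ circle(D,8.00): a=2.6846, h=6.4647
θ=320°:   candidates: C₊=(3.3343,4.4236) cross=47.820; C₋=(7.8285,-7.6996) cross=-47.820
θ=320°:   branch - wants cross < 0 → take C=(7.8285,-7.6996) (cross=-47.820)
θ=320°: ex = (C−B)/|BC| = (0.6806,-0.7326); ey = (0.7326,0.6806)
θ=320°: P = B + -3.17·ex + 3.35·ey = (3.3610,2.0314)

θ=145°: -3.73 6.88
θ=289°: 0.40 0.74
θ=320°: 3.36 2.03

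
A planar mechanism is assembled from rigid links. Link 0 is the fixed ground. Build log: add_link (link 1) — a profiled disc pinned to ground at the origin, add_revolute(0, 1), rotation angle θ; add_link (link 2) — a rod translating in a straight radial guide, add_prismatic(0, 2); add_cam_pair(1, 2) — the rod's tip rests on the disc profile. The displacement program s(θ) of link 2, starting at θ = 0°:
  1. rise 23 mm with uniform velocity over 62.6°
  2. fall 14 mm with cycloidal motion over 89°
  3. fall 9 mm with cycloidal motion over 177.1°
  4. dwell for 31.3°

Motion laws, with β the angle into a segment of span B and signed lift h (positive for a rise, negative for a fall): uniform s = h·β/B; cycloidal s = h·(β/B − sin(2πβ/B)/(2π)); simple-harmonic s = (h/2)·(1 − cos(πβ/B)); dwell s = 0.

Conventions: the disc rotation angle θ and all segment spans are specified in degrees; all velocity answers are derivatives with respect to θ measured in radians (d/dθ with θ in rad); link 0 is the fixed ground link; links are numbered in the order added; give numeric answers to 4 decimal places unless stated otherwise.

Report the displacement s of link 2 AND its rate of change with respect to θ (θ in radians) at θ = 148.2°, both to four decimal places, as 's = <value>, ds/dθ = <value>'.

seg 1 [0°–62.6°] uniform, h=23: full span → s += 23 → s = 23.0000
seg 2 [62.6°–151.6°] cycloidal, h=-14: θ=148.2° here. β=85.6, B=89. -14·(0.9618 − sin(2π·0.9618)/(2π)) = -13.9949 → s = 9.0051
velocity in seg [62.6°–151.6°] (cycloidal), θ in radians: β = 85.6° = 1.4940 rad, B = 89° = 1.5533 rad; ds/dθ = (h/B)(1 − cos(2πβ/B)) = ((-14)/1.5533)(1 − cos(2π·0.9618)) = -0.258394 mm/rad

s = 9.0051, ds/dθ = -0.2584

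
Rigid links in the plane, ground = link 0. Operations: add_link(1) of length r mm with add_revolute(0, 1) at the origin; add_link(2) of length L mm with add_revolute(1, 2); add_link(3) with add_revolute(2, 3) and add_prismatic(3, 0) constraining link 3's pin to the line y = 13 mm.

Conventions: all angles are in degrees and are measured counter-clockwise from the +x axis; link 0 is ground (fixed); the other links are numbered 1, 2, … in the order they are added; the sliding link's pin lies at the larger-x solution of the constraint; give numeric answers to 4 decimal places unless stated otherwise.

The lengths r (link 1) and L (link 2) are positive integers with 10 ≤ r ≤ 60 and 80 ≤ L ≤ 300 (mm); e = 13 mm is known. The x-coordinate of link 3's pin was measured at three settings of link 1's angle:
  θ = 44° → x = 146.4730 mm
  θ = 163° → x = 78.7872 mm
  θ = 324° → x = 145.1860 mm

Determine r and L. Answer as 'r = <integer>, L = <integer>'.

constraint per measurement: (x − r cos θ)² + (r sin θ − e)² = L²
subtracting the θ₁ and θ₂ equations cancels the r² and L² terms:
r = (x₁² − x₂²) / (2[(x₁cos θ₁ + e sin θ₁) − (x₂cos θ₂ + e sin θ₂)]) = 41.0000 → r = 41
L² = (x₁ − r cos θ₁)² + (r sin θ₁ − e)² = 13923.9975 → L = 118.0000 → L = 118
check at θ₃=324°: x = 145.1860 (printed 145.1860) ✓

r = 41, L = 118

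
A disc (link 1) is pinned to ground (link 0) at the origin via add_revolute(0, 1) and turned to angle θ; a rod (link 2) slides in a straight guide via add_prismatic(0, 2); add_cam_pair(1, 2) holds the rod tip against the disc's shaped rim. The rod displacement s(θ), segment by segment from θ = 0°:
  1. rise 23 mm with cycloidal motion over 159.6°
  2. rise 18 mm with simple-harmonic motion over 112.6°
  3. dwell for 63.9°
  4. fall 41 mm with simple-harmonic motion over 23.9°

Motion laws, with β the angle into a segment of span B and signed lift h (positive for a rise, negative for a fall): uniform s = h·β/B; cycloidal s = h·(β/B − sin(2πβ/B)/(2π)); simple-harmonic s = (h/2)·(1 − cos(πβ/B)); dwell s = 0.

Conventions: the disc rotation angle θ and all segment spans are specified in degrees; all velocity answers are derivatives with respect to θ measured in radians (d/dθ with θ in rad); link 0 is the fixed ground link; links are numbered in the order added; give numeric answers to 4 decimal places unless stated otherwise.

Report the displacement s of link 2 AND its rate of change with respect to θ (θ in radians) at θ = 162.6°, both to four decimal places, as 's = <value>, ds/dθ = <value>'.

segment 1 (0° to 159.6°, cycloidal, h = 23) is passed completely: s = 0.0000 + (23) = 23.0000
θ = 162.6° falls in segment 2 (159.6° to 272.2°, simple-harmonic, h = 18): β = 162.6 − 159.6 = 3°, B = 112.6°; Δs = 18/2·(1 − cos(π·0.0266)) = 0.0315; s = 23.0000 + 0.0315 = 23.0315
velocity in seg [159.6°–272.2°] (simple-harmonic), θ in radians: β = 3° = 0.0524 rad, B = 112.6° = 1.9652 rad; ds/dθ = (πh/(2B)) sin(πβ/B) = (π·18/(2·1.9652)) sin(π·0.0266) = 1.202824 mm/rad

s = 23.0315, ds/dθ = 1.2028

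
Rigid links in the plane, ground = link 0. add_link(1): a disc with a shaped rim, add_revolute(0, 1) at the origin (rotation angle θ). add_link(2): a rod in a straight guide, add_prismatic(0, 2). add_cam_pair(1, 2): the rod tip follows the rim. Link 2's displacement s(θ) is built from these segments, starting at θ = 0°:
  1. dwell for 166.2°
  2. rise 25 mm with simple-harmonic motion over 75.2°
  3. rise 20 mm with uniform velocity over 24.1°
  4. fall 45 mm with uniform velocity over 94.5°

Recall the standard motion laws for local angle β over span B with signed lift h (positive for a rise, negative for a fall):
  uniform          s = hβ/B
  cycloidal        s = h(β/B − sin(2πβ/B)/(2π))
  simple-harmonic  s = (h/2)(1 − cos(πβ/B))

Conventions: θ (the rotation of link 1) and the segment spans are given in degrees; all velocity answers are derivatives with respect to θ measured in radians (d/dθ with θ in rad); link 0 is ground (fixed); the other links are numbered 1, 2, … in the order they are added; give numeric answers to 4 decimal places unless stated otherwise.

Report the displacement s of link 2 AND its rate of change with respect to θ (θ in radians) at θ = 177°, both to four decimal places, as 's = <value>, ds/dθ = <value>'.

segment 1 (0° to 166.2°, dwell): s unchanged at 0.0000
θ = 177° falls in segment 2 (166.2° to 241.4°, simple-harmonic, h = 25): β = 177 − 166.2 = 10.8°, B = 75.2°; Δs = 25/2·(1 − cos(π·0.1436)) = 1.2509; s = 0.0000 + 1.2509 = 1.2509
velocity in seg [166.2°–241.4°] (simple-harmonic), θ in radians: β = 10.8° = 0.1885 rad, B = 75.2° = 1.3125 rad; ds/dθ = (πh/(2B)) sin(πβ/B) = (π·25/(2·1.3125)) sin(π·0.1436) = 13.046210 mm/rad

s = 1.2509, ds/dθ = 13.0462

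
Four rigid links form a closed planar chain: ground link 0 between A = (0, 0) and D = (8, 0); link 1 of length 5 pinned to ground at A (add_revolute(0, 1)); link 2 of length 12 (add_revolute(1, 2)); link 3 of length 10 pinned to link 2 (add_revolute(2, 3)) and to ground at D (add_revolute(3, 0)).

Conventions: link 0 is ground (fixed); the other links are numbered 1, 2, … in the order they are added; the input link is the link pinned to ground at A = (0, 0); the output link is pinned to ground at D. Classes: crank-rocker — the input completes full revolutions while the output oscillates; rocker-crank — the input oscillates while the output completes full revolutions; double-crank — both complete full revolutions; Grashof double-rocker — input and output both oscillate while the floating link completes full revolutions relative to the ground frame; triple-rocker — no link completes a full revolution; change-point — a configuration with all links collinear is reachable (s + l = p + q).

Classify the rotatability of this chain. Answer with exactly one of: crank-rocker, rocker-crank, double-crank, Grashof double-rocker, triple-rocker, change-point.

lengths: ground=8, input=5, coupler=12, output=10
sorted: s=5 (shortest), l=12 (longest), p+q=18
s + l = 17 vs p + q = 18
s + l < p + q (Grashof) with shortest = input link → crank-rocker

crank-rocker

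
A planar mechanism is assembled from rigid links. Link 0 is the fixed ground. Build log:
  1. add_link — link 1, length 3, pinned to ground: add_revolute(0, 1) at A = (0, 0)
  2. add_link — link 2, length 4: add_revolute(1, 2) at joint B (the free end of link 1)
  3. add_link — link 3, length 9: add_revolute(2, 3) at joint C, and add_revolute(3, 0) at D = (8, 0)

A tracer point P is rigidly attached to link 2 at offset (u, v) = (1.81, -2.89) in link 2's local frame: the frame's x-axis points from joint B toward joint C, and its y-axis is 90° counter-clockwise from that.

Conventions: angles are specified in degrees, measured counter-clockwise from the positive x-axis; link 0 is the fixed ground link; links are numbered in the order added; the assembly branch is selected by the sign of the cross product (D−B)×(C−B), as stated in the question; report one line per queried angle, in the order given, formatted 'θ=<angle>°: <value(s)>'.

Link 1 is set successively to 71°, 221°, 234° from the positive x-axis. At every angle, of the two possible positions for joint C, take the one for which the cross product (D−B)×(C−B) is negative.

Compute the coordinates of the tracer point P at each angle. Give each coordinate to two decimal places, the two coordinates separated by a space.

A=(0,0), D=(8.00,0)
θ=71°: B = A + 3.00·(cos71°, sin71°) = (0.9767, 2.8366)
θ=71°: |BD| = 7.5745
θ=71°: circle(B,4.00) ∩ circle(D,9.00): a=-0.5035, h=3.9682
θ=71°:   candidates: C₊=(1.9959,6.7045) cross=30.057; C₋=(-0.9762,-0.6543) cross=-30.057
θ=71°:   branch - wants cross < 0 → take C=(-0.9762,-0.6543) (cross=-30.057)
θ=71°: ex = (C−B)/|BC| = (-0.4882,-0.8727); ey = (0.8727,-0.4882)
θ=71°: P = B + 1.81·ex + -2.89·ey = (-2.4291,2.6679)
θ=221°: B = A + 3.00·(cos221°, sin221°) = (-2.2641, -1.9682)
θ=221°: |BD| = 10.4511
θ=221°: circle(B,4.00) ∩ circle(D,9.00): a=2.1159, h=3.3946
θ=221°:   candidates: C₊=(-0.8254,1.7641) cross=35.477; C₋=(0.4531,-4.9036) cross=-35.477
θ=221°:   branch - wants cross < 0 → take C=(0.4531,-4.9036) (cross=-35.477)
θ=221°: ex = (C−B)/|BC| = (0.6793,-0.7338); ey = (0.7338,0.6793)
θ=221°: P = B + 1.81·ex + -2.89·ey = (-3.1554,-5.2597)
θ=234°: B = A + 3.00·(cos234°, sin234°) = (-1.7634, -2.4271)
θ=234°: |BD| = 10.0605
θ=234°: circle(B,4.00) ∩ circle(D,9.00): a=1.7998, h=3.5722
θ=234°:   candidates: C₊=(-0.8785,1.4739) cross=35.938; C₋=(0.8451,-5.4596) cross=-35.938
θ=234°:   branch - wants cross < 0 → take C=(0.8451,-5.4596) (cross=-35.938)
θ=234°: ex = (C−B)/|BC| = (0.6521,-0.7581); ey = (0.7581,0.6521)
θ=234°: P = B + 1.81·ex + -2.89·ey = (-2.7740,-5.6838)

θ=71°: -2.43 2.67
θ=221°: -3.16 -5.26
θ=234°: -2.77 -5.68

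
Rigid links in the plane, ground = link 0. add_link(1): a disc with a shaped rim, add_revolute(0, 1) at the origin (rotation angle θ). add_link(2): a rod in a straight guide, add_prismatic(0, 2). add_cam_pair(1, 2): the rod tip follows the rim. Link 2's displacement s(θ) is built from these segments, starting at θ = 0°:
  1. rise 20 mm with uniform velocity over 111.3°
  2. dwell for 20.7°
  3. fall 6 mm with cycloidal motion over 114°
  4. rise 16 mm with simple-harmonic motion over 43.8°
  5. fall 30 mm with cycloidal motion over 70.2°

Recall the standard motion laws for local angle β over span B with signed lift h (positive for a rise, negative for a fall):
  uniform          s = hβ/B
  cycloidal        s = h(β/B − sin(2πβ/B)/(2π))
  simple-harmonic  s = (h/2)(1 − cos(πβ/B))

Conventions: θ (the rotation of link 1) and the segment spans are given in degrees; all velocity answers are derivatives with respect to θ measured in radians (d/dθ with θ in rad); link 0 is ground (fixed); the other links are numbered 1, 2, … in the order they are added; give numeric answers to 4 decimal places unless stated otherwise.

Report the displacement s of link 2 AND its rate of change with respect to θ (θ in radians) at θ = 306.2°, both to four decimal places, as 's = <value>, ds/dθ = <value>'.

segment 1 (0° to 111.3°, uniform, h = 20) is passed completely: s = 0.0000 + (20) = 20.0000
segment 2 (111.3° to 132°, dwell): s unchanged at 20.0000
segment 3 (132° to 246°, cycloidal, h = -6) is passed completely: s = 20.0000 + (-6) = 14.0000
segment 4 (246° to 289.8°, simple-harmonic, h = 16) is passed completely: s = 14.0000 + (16) = 30.0000
θ = 306.2° falls in segment 5 (289.8° to 360°, cycloidal, h = -30): β = 306.2 − 289.8 = 16.4°, B = 70.2°; Δs = -30·(0.2336 − sin(2π·0.2336)/(2π)) = -2.2592; s = 30.0000 − 2.2592 = 27.7408
velocity in seg [289.8°–360°] (cycloidal), θ in radians: β = 16.4° = 0.2862 rad, B = 70.2° = 1.2252 rad; ds/dθ = (h/B)(1 − cos(2πβ/B)) = ((-30)/1.2252)(1 − cos(2π·0.2336)) = -21.969552 mm/rad

s = 27.7408, ds/dθ = -21.9696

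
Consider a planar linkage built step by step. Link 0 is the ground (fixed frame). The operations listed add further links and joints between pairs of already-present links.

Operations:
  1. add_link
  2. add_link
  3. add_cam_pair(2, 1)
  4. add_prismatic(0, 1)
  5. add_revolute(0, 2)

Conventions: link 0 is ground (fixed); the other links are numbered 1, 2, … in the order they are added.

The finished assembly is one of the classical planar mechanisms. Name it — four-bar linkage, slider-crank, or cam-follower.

links: 3 (incl. ground); joints: 1 revolute, 1 prismatic, 1 higher (cam) pair, forming one closed loop
3 links, revolute + prismatic + higher pair in one loop → cam-follower

cam-follower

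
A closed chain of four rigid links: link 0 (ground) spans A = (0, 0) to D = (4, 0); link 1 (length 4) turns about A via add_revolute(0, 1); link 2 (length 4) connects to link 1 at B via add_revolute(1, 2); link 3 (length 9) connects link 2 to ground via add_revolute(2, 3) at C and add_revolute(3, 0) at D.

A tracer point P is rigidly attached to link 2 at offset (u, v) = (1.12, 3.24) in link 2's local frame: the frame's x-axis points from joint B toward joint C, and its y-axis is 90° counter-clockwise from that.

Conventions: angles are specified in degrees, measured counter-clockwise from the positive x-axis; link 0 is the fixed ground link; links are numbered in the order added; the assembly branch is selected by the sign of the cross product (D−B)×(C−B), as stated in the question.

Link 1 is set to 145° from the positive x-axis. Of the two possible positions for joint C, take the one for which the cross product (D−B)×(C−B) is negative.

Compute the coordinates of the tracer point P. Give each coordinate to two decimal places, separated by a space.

A=(0,0), D=(4.00,0)
B = A + 4.00·(cos145°, sin145°) = (-3.2766, 2.2943)
|BD| = 7.6297
circle(B,4.00) ∩ circle(D,9.00): a=-0.4448, h=3.9752
  candidates: C₊=(-2.5054,6.2193) cross=30.330; C₋=(-4.8962,-1.3632) cross=-30.330
  branch - wants cross < 0 → take C=(-4.8962,-1.3632) (cross=-30.330)
ex = (C−B)/|BC| = (-0.4049,-0.9144); ey = (0.9144,-0.4049)
P = B + 1.12·ex + 3.24·ey = (-0.7675,-0.0416)

-0.77 -0.04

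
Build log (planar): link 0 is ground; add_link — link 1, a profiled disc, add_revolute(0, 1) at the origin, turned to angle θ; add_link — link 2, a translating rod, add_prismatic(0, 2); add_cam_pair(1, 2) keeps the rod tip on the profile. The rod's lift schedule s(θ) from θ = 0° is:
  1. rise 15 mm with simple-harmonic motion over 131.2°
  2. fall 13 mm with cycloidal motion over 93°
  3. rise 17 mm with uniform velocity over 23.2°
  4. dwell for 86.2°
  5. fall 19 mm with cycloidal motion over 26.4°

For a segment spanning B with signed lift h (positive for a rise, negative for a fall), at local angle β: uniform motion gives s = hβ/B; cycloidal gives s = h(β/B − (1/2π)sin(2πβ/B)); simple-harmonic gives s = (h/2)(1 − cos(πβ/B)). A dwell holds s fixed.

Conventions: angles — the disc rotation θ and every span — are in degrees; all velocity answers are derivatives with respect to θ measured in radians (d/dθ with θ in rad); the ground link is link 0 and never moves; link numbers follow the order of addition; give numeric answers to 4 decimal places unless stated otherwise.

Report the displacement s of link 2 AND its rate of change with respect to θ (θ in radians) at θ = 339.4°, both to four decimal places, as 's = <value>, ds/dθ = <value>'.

seg 1 [0°–131.2°] simple-harmonic, h=15: full span → s += 15 → s = 15.0000
seg 2 [131.2°–224.2°] cycloidal, h=-13: full span → s += -13 → s = 2.0000
seg 3 [224.2°–247.4°] uniform, h=17: full span → s += 17 → s = 19.0000
seg 4 [247.4°–333.6°] dwell: s stays 19.0000
seg 5 [333.6°–360°] cycloidal, h=-19: θ=339.4° here. β=5.8, B=26.4. -19·(0.2197 − sin(2π·0.2197)/(2π)) = -1.2049 → s = 17.7951
velocity in seg [333.6°–360°] (cycloidal), θ in radians: β = 5.8° = 0.1012 rad, B = 26.4° = 0.4608 rad; ds/dθ = (h/B)(1 − cos(2πβ/B)) = ((-19)/0.4608)(1 − cos(2π·0.2197)) = -33.431710 mm/rad

s = 17.7951, ds/dθ = -33.4317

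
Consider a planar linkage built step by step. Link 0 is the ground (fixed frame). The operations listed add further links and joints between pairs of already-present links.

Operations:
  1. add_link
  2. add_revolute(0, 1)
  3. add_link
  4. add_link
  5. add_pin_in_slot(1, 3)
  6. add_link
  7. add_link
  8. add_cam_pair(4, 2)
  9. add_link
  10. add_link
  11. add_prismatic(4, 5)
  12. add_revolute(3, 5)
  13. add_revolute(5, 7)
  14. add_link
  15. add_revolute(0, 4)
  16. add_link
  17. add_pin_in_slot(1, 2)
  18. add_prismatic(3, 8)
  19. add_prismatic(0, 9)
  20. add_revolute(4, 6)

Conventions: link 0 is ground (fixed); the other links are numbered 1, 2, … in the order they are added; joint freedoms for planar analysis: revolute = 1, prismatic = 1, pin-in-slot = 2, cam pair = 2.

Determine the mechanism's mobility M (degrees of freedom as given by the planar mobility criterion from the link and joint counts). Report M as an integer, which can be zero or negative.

link 0 = ground. State L|J1|J2 = 1|0|0
+link1  2|0|0
R(0,1) f=1→J1  2|1|0
+link2  3|1|0
+link3  4|1|0
PS(1,3) f=2→J2  4|1|1
+link4  5|1|1
+link5  6|1|1
C(4,2) f=2→J2  6|1|2
+link6  7|1|2
+link7  8|1|2
P(4,5) f=1→J1  8|2|2
R(3,5) f=1→J1  8|3|2
R(5,7) f=1→J1  8|4|2
+link8  9|4|2
R(0,4) f=1→J1  9|5|2
+link9  10|5|2
PS(1,2) f=2→J2  10|5|3
P(3,8) f=1→J1  10|6|3
P(0,9) f=1→J1  10|7|3
R(4,6) f=1→J1  10|8|3
M = 3(10−1)−2·8−3 = 27−16−3 = 8

M = 8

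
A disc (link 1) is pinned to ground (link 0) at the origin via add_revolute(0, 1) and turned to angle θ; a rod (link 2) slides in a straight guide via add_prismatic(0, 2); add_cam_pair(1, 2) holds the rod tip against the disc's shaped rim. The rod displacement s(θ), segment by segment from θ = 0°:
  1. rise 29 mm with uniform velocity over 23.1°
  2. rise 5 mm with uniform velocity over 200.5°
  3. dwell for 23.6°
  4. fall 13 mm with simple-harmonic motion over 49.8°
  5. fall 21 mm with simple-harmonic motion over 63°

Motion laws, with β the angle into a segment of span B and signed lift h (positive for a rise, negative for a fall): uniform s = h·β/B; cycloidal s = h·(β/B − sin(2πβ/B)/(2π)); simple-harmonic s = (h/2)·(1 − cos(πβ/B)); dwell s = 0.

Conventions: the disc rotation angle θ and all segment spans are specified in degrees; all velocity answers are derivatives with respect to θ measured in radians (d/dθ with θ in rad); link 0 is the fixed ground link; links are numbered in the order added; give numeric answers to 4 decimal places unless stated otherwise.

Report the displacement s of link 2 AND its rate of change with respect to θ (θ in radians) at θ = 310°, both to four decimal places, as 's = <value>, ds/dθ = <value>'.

segment 1 (0° to 23.1°, uniform, h = 29) is passed completely: s = 0.0000 + (29) = 29.0000
segment 2 (23.1° to 223.6°, uniform, h = 5) is passed completely: s = 29.0000 + (5) = 34.0000
segment 3 (223.6° to 247.2°, dwell): s unchanged at 34.0000
segment 4 (247.2° to 297°, simple-harmonic, h = -13) is passed completely: s = 34.0000 + (-13) = 21.0000
θ = 310° falls in segment 5 (297° to 360°, simple-harmonic, h = -21): β = 310 − 297 = 13°, B = 63°; Δs = -21/2·(1 − cos(π·0.2063)) = -2.1301; s = 21.0000 − 2.1301 = 18.8699
velocity in seg [297°–360°] (simple-harmonic), θ in radians: β = 13° = 0.2269 rad, B = 63° = 1.0996 rad; ds/dθ = (πh/(2B)) sin(πβ/B) = (π·(-21)/(2·1.0996)) sin(π·0.2063) = -18.114132 mm/rad

s = 18.8699, ds/dθ = -18.1141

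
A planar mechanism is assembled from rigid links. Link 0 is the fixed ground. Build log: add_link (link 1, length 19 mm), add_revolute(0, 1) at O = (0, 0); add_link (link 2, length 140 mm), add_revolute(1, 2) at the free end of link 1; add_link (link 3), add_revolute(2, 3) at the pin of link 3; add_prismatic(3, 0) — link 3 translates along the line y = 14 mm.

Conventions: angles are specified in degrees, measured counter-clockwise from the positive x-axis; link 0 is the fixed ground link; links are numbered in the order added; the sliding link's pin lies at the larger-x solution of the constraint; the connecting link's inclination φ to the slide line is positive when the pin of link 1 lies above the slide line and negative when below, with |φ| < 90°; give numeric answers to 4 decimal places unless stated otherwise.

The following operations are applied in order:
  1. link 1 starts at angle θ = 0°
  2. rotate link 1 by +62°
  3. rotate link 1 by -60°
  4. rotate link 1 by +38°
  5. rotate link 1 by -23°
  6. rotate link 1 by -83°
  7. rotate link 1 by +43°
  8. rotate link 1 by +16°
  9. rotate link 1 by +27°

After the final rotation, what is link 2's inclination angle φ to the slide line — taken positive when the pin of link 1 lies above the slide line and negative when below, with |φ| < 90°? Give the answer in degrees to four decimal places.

geometry: r = 19 mm, L = 140 mm, e = 14 mm; θ starts at 0°
rotate link 1 by +62°: θ ← 0° +62° = 62°
rotate link 1 by -60°: θ ← 62° -60° = 2°
rotate link 1 by +38°: θ ← 2° +38° = 40°
rotate link 1 by -23°: θ ← 40° -23° = 17°
rotate link 1 by -83°: θ ← 17° -83° = -66°
rotate link 1 by +43°: θ ← -66° +43° = -23°
rotate link 1 by +16°: θ ← -23° +16° = -7°
rotate link 1 by +27°: θ ← -7° +27° = 20°
h = r sin θ − e = 6.498383 − 14 = -7.501617
sin φ = h / L = -7.501617 / 140 = -0.05358298
φ = arcsin(-0.05358298) = -3.071550°

-3.0715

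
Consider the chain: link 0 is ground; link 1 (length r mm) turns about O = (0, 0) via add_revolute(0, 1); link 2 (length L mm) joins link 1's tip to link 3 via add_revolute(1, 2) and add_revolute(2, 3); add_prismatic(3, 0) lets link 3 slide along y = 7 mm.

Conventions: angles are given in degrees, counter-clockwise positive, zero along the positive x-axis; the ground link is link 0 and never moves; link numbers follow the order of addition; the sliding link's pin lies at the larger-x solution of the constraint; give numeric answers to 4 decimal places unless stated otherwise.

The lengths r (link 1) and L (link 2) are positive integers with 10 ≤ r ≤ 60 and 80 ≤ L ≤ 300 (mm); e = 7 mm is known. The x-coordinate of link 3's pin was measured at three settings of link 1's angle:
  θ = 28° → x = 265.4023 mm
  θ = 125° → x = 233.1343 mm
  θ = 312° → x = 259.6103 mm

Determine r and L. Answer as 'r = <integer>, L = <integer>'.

constraint per measurement: (x − r cos θ)² + (r sin θ − e)² = L²
subtracting the θ₁ and θ₂ equations cancels the r² and L² terms:
r = (x₁² − x₂²) / (2[(x₁cos θ₁ + e sin θ₁) − (x₂cos θ₂ + e sin θ₂)]) = 22.0000 → r = 22
L² = (x₁ − r cos θ₁)² + (r sin θ₁ − e)² = 60515.9854 → L = 246.0000 → L = 246
check at θ₃=312°: x = 259.6103 (printed 259.6103) ✓

r = 22, L = 246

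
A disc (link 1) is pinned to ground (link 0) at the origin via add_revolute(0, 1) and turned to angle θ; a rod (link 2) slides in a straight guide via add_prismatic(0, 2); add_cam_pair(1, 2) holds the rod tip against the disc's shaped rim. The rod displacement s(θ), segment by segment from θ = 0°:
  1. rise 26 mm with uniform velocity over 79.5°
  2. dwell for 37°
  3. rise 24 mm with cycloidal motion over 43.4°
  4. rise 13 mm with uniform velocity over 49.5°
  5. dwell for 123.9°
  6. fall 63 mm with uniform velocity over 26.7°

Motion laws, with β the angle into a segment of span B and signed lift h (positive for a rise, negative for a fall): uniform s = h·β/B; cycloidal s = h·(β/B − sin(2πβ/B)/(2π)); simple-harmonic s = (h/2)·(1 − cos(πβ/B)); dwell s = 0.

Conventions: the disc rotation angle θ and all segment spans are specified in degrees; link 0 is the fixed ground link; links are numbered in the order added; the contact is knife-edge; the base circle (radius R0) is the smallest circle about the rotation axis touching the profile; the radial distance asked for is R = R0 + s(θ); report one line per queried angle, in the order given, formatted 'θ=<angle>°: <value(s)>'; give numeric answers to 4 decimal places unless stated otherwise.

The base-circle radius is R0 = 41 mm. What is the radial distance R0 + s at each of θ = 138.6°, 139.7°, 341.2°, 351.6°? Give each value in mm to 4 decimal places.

segment 1 (0° to 79.5°, uniform, h = 26) is passed completely: s = 0.0000 + (26) = 26.0000
segment 2 (79.5° to 116.5°, dwell): s unchanged at 26.0000
θ = 138.6° falls in segment 3 (116.5° to 159.9°, cycloidal, h = 24): β = 138.6 − 116.5 = 22.1°, B = 43.4°; Δs = 24·(0.5092 − sin(2π·0.5092)/(2π)) = 12.4423; s = 26.0000 + 12.4423 = 38.4423
θ = 139.7° falls in segment 3 (116.5° to 159.9°, cycloidal, h = 24): β = 139.7 − 116.5 = 23.2°, B = 43.4°; Δs = 24·(0.5346 − sin(2π·0.5346)/(2π)) = 13.6525; s = 26.0000 + 13.6525 = 39.6525
segment 3 (116.5° to 159.9°, cycloidal, h = 24) is passed completely: s = 26.0000 + (24) = 50.0000
segment 4 (159.9° to 209.4°, uniform, h = 13) is passed completely: s = 50.0000 + (13) = 63.0000
segment 5 (209.4° to 333.3°, dwell): s unchanged at 63.0000
θ = 341.2° falls in segment 6 (333.3° to 360°, uniform, h = -63): β = 341.2 − 333.3 = 7.9°, B = 26.7°; Δs = -63·7.9/26.7 = -18.6404; s = 63.0000 − 18.6404 = 44.3596
θ = 351.6° falls in segment 6 (333.3° to 360°, uniform, h = -63): β = 351.6 − 333.3 = 18.3°, B = 26.7°; Δs = -63·18.3/26.7 = -43.1798; s = 63.0000 − 43.1798 = 19.8202
θ=138.6°: R = R0 + s = 41 + 38.4423 = 79.4423
θ=139.7°: R = R0 + s = 41 + 39.6525 = 80.6525
θ=341.2°: R = R0 + s = 41 + 44.3596 = 85.3596
θ=351.6°: R = R0 + s = 41 + 19.8202 = 60.8202

θ=138.6°: 79.4423
θ=139.7°: 80.6525
θ=341.2°: 85.3596
θ=351.6°: 60.8202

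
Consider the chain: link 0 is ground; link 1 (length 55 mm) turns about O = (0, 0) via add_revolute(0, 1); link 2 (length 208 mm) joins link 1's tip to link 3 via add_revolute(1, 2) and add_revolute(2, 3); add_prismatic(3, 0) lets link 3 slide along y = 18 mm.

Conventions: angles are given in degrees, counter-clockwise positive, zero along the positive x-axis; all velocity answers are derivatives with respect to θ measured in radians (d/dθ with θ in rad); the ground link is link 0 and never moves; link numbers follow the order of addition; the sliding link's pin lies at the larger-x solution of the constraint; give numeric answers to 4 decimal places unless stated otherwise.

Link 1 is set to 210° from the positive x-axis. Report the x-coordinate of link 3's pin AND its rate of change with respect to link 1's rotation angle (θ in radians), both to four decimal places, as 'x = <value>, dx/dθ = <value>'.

geometry: r = 55 mm, L = 208 mm, e = 18 mm
crank pin P = (r cos θ, r sin θ) = (-47.631397, -27.500000)
h = r sin θ − e = -27.500000 − 18 = -45.500000
x = r cos θ + √(L² − h²) = -47.631397 + 202.962435 = 155.331038
dx/dθ = −r sin θ − h·r cos θ/√(L² − h²) (θ in radians; h = -45.500000) = 16.822021

x = 155.3310, dx/dθ = 16.8220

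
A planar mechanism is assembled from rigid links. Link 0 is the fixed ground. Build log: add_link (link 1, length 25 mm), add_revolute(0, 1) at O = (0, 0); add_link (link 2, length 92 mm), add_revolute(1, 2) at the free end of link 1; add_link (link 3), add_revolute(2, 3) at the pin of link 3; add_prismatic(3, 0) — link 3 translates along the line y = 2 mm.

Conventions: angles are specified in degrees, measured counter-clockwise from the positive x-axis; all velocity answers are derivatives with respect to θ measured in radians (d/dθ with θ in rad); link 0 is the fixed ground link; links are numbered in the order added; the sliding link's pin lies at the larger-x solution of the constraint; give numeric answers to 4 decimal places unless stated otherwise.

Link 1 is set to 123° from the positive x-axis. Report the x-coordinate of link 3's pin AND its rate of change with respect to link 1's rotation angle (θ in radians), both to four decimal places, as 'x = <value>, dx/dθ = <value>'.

geometry: r = 25 mm, L = 92 mm, e = 2 mm
crank pin P = (r cos θ, r sin θ) = (-13.615976, 20.966764)
h = r sin θ − e = 20.966764 − 2 = 18.966764
x = r cos θ + √(L² − h²) = -13.615976 + 90.023674 = 76.407698
dx/dθ = −r sin θ − h·r cos θ/√(L² − h²) (θ in radians; h = 18.966764) = -18.098063

x = 76.4077, dx/dθ = -18.0981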